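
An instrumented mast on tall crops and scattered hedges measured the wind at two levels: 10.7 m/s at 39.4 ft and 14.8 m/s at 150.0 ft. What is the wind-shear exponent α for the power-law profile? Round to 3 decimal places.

Power law: V₂/V₁ = (z₂/z₁)^α ⇒ α = ln(V₂/V₁) / ln(z₂/z₁)
α = ln(14.8/10.7) / ln(150.0/39.4) = ln(1.3832) / ln(3.8071)
  = 0.32438 / 1.33687 = 0.24264

α ≈ 0.243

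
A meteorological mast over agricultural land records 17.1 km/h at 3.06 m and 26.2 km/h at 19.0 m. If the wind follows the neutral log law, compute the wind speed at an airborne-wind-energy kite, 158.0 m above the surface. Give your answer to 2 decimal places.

Log law: V ∝ ln(z/z₀). From the pair, with r = V₁/V₂ = 0.65267,
ln z₀ = (ln z₁ − r·ln z₂)/(1 − r) = (1.1184 − 0.65267×2.9444)/0.34733 = -2.3129 → z₀ = 0.09897 m
V₃ = V₁ · ln(z₃/z₀)/ln(z₁/z₀) = 17.1 × 7.3755/3.4313 = 36.7558 km/h

36.76 km/h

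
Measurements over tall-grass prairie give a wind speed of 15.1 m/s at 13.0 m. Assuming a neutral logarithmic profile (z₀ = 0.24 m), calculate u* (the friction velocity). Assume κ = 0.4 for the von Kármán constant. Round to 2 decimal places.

u* ≈ 1.51 m/s

Log law: V(z) = (u*/κ) · ln(z/z₀) ⇒ u* = κ · V / ln(z/z₀)
u* = 0.4 × 15.1 / ln(13.0/0.24) = 0.4 × 15.1 / 3.9921
   = 6.0400 / 3.9921 = 1.5130 m/s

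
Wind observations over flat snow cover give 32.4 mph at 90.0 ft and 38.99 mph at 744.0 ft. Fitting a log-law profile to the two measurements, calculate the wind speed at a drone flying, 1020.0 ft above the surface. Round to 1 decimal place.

40.0 mph

Log law: V ∝ ln(z/z₀). From the pair, with r = V₁/V₂ = 0.83098,
ln z₀ = (ln z₁ − r·ln z₂)/(1 − r) = (4.4998 − 0.83098×6.6120)/0.16902 = -5.8851 → z₀ = 0.002781 ft
V₃ = V₁ · ln(z₃/z₀)/ln(z₁/z₀) = 32.4 × 12.8126/10.3849 = 39.9744 mph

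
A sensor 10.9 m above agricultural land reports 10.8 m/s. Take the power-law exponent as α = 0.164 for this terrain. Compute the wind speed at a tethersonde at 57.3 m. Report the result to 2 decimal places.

Power-law profile: V₂ = V₁ · (z₂/z₁)^α
V₂ = 10.8 × (57.3/10.9)^0.164 = 10.8 × (5.2569)^0.164
    = 10.8 × 1.3128 = 14.1783 m/s

14.18 m/s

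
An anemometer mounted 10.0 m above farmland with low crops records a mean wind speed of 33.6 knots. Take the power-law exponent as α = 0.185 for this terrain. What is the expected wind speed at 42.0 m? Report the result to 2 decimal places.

Power-law profile: V₂ = V₁ · (z₂/z₁)^α
V₂ = 33.6 × (42.0/10.0)^0.185 = 33.6 × (4.2000)^0.185
    = 33.6 × 1.3041 = 43.8168 knots

43.82 knots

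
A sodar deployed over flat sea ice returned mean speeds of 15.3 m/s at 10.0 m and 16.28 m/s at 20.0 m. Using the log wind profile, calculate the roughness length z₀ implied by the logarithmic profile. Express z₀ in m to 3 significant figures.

z₀ ≈ 0.000200 m

Log law: V(z) ∝ ln(z/z₀). With r = V₁/V₂ = 15.3/16.28 = 0.93980,
r · ln(z₂/z₀) = ln(z₁/z₀) ⇒ ln z₀ = (ln z₁ − r·ln z₂)/(1 − r)
ln z₀ = (2.30259 − 0.93980×2.99573) / 0.06020 = -8.5190
z₀ = exp(-8.5190) = 0.0001996 m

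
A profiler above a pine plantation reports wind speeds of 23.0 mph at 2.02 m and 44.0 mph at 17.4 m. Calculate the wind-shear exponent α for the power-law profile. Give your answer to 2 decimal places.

α ≈ 0.30

Power law: V₂/V₁ = (z₂/z₁)^α ⇒ α = ln(V₂/V₁) / ln(z₂/z₁)
α = ln(44.0/23.0) / ln(17.4/2.02) = ln(1.9130) / ln(8.6139)
  = 0.64870 / 2.15337 = 0.30125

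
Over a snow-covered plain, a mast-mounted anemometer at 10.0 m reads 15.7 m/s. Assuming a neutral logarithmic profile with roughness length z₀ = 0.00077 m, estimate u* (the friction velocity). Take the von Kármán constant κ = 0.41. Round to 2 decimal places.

Log law: V(z) = (u*/κ) · ln(z/z₀) ⇒ u* = κ · V / ln(z/z₀)
u* = 0.41 × 15.7 / ln(10.0/0.00077) = 0.41 × 15.7 / 9.4717
   = 6.4370 / 9.4717 = 0.6796 m/s

u* ≈ 0.68 m/s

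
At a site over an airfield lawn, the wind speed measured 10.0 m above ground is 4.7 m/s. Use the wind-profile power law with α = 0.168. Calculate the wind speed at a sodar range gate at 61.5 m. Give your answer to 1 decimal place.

Power-law profile: V₂ = V₁ · (z₂/z₁)^α
V₂ = 4.7 × (61.5/10.0)^0.168 = 4.7 × (6.1500)^0.168
    = 4.7 × 1.3568 = 6.3772 m/s

6.4 m/s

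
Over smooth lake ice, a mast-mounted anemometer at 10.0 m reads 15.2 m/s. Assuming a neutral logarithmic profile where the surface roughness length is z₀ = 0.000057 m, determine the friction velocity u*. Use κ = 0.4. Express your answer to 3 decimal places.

Log law: V(z) = (u*/κ) · ln(z/z₀) ⇒ u* = κ · V / ln(z/z₀)
u* = 0.4 × 15.2 / ln(10.0/0.000057) = 0.4 × 15.2 / 12.0750
   = 6.0800 / 12.0750 = 0.5035 m/s

u* ≈ 0.504 m/s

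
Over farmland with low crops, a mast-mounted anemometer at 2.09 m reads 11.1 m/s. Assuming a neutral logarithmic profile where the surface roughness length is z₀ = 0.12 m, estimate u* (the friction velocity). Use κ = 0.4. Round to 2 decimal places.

u* ≈ 1.55 m/s

Log law: V(z) = (u*/κ) · ln(z/z₀) ⇒ u* = κ · V / ln(z/z₀)
u* = 0.4 × 11.1 / ln(2.09/0.12) = 0.4 × 11.1 / 2.8574
   = 4.4400 / 2.8574 = 1.5538 m/s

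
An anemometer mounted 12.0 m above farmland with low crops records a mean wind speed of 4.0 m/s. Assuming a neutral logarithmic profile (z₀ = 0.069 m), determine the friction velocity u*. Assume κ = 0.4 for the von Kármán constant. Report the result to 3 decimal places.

u* ≈ 0.310 m/s

Log law: V(z) = (u*/κ) · ln(z/z₀) ⇒ u* = κ · V / ln(z/z₀)
u* = 0.4 × 4.0 / ln(12.0/0.069) = 0.4 × 4.0 / 5.1586
   = 1.6000 / 5.1586 = 0.3102 m/s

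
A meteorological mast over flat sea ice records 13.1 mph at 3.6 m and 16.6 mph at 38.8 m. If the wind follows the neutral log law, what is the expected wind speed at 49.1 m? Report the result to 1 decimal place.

16.9 mph

Log law: V ∝ ln(z/z₀). From the pair, with r = V₁/V₂ = 0.78916,
ln z₀ = (ln z₁ − r·ln z₂)/(1 − r) = (1.2809 − 0.78916×3.6584)/0.21084 = -7.6177 → z₀ = 0.0004917 m
V₃ = V₁ · ln(z₃/z₀)/ln(z₁/z₀) = 13.1 × 11.5115/8.8986 = 16.9466 mph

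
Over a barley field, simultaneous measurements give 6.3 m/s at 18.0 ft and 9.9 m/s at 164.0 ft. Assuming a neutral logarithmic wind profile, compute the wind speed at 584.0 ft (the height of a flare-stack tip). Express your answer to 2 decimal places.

Log law: V ∝ ln(z/z₀). From the pair, with r = V₁/V₂ = 0.63636,
ln z₀ = (ln z₁ − r·ln z₂)/(1 − r) = (2.8904 − 0.63636×5.0999)/0.36364 = -0.9762 → z₀ = 0.3767 ft
V₃ = V₁ · ln(z₃/z₀)/ln(z₁/z₀) = 6.3 × 7.3461/3.8666 = 11.9693 m/s

11.97 m/s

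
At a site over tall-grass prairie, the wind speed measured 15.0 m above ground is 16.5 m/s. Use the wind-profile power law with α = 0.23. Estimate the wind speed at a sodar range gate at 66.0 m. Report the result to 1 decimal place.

23.2 m/s

Power-law profile: V₂ = V₁ · (z₂/z₁)^α
V₂ = 16.5 × (66.0/15.0)^0.23 = 16.5 × (4.4000)^0.23
    = 16.5 × 1.4060 = 23.1995 m/s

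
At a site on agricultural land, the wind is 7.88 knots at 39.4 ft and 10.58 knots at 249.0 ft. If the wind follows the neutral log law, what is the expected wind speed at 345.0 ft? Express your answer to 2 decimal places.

Log law: V ∝ ln(z/z₀). From the pair, with r = V₁/V₂ = 0.74480,
ln z₀ = (ln z₁ − r·ln z₂)/(1 − r) = (3.6738 − 0.74480×5.5175)/0.25520 = -1.7071 → z₀ = 0.1814 ft
V₃ = V₁ · ln(z₃/z₀)/ln(z₁/z₀) = 7.88 × 7.5506/5.3808 = 11.0575 knots

11.06 knots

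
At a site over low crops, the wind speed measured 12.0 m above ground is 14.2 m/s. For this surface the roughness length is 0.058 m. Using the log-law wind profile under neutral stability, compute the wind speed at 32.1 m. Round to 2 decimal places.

16.82 m/s

Log law: V(z) ∝ ln(z/z₀), so V₂/V₁ = ln(z₂/z₀) / ln(z₁/z₀).
ln(32.1/0.058) = 6.3162, ln(12.0/0.058) = 5.3322
V₂ = 14.2 × 6.3162/5.3322 = 14.2 × 1.1845 = 16.8203 m/s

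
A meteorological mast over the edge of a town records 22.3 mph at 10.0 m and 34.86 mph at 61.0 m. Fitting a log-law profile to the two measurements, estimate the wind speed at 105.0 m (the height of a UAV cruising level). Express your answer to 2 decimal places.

38.63 mph

Log law: V ∝ ln(z/z₀). From the pair, with r = V₁/V₂ = 0.63970,
ln z₀ = (ln z₁ − r·ln z₂)/(1 − r) = (2.3026 − 0.63970×4.1109)/0.36030 = -0.9080 → z₀ = 0.4033 m
V₃ = V₁ · ln(z₃/z₀)/ln(z₁/z₀) = 22.3 × 5.5620/3.2106 = 38.6322 mph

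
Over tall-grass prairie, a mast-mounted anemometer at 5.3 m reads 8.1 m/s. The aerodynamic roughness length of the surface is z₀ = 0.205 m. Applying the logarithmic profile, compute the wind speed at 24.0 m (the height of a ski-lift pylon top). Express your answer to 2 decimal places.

11.86 m/s

Log law: V(z) ∝ ln(z/z₀), so V₂/V₁ = ln(z₂/z₀) / ln(z₁/z₀).
ln(24.0/0.205) = 4.7628, ln(5.3/0.205) = 3.2525
V₂ = 8.1 × 4.7628/3.2525 = 8.1 × 1.4644 = 11.8614 m/s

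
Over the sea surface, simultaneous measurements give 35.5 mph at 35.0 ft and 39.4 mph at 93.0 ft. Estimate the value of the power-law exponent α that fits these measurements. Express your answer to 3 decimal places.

Power law: V₂/V₁ = (z₂/z₁)^α ⇒ α = ln(V₂/V₁) / ln(z₂/z₁)
α = ln(39.4/35.5) / ln(93.0/35.0) = ln(1.1099) / ln(2.6571)
  = 0.10423 / 0.97725 = 0.10666

α ≈ 0.107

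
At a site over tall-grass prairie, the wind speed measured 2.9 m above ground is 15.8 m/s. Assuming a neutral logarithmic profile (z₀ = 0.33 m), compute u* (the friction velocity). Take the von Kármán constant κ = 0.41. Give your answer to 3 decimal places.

u* ≈ 2.981 m/s

Log law: V(z) = (u*/κ) · ln(z/z₀) ⇒ u* = κ · V / ln(z/z₀)
u* = 0.41 × 15.8 / ln(2.9/0.33) = 0.41 × 15.8 / 2.1734
   = 6.4780 / 2.1734 = 2.9806 m/s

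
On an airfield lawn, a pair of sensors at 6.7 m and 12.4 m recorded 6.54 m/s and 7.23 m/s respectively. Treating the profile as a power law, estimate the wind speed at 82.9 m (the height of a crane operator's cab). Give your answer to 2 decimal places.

First find α: α = ln(V₂/V₁)/ln(z₂/z₁) = ln(7.23/6.54)/ln(12.4/6.7) = 0.10030/0.61559 = 0.1629
Extrapolate from 12.4 m to 82.9 m: V₃ = 7.23 × (82.9/12.4)^0.1629 = 7.23 × 1.3628 = 9.8533 m/s

9.85 m/s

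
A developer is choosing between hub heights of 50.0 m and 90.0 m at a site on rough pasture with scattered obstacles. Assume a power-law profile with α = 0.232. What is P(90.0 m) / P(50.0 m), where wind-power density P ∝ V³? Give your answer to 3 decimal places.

Speed ratio: V_B/V_A = (z_B/z_A)^α = (90.0/50.0)^0.232 = (1.8000)^0.232 = 1.14610
Power-density ratio: P_B/P_A = (V_B/V_A)³ = (1.14610)³ = 1.50546

1.505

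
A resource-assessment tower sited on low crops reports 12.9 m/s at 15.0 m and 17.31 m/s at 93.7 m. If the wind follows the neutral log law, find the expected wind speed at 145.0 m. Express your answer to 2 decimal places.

Log law: V ∝ ln(z/z₀). From the pair, with r = V₁/V₂ = 0.74523,
ln z₀ = (ln z₁ − r·ln z₂)/(1 − r) = (2.7081 − 0.74523×4.5401)/0.25477 = -2.6510 → z₀ = 0.07058 m
V₃ = V₁ · ln(z₃/z₀)/ln(z₁/z₀) = 12.9 × 7.6277/5.3591 = 18.3610 m/s

18.36 m/s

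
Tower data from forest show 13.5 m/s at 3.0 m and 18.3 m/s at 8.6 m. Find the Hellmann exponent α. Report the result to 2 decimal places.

α ≈ 0.29

Power law: V₂/V₁ = (z₂/z₁)^α ⇒ α = ln(V₂/V₁) / ln(z₂/z₁)
α = ln(18.3/13.5) / ln(8.6/3.0) = ln(1.3556) / ln(2.8667)
  = 0.30421 / 1.05315 = 0.28886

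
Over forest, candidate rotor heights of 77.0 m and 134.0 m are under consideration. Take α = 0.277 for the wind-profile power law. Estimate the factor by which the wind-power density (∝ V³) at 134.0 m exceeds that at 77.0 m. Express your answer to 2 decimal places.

1.58

Speed ratio: V_B/V_A = (z_B/z_A)^α = (134.0/77.0)^0.277 = (1.7403)^0.277 = 1.16587
Power-density ratio: P_B/P_A = (V_B/V_A)³ = (1.16587)³ = 1.58471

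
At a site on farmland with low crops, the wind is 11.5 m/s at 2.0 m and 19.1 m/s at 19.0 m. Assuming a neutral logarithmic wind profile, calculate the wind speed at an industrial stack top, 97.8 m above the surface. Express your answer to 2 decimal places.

Log law: V ∝ ln(z/z₀). From the pair, with r = V₁/V₂ = 0.60209,
ln z₀ = (ln z₁ − r·ln z₂)/(1 − r) = (0.6931 − 0.60209×2.9444)/0.39791 = -2.7134 → z₀ = 0.06631 m
V₃ = V₁ · ln(z₃/z₀)/ln(z₁/z₀) = 11.5 × 7.2963/3.4066 = 24.6313 m/s

24.63 m/s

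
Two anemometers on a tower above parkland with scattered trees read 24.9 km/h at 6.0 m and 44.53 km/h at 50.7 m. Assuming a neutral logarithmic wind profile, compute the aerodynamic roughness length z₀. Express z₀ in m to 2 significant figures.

Log law: V(z) ∝ ln(z/z₀). With r = V₁/V₂ = 24.9/44.53 = 0.55917,
r · ln(z₂/z₀) = ln(z₁/z₀) ⇒ ln z₀ = (ln z₁ − r·ln z₂)/(1 − r)
ln z₀ = (1.79176 − 0.55917×3.92593) / 0.44083 = -0.9154
z₀ = exp(-0.9154) = 0.4004 m

z₀ ≈ 0.40 m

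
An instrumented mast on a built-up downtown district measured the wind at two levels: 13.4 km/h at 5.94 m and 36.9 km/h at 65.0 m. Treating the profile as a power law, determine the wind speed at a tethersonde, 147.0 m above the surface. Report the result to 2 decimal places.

52.13 km/h

First find α: α = ln(V₂/V₁)/ln(z₂/z₁) = ln(36.9/13.4)/ln(65.0/5.94) = 1.01296/2.39268 = 0.4234
Extrapolate from 65.0 m to 147.0 m: V₃ = 36.9 × (147.0/65.0)^0.4234 = 36.9 × 1.4127 = 52.1274 km/h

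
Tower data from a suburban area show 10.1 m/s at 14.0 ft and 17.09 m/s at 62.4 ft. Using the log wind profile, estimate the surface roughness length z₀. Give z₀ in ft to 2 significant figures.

z₀ ≈ 1.6 ft

Log law: V(z) ∝ ln(z/z₀). With r = V₁/V₂ = 10.1/17.09 = 0.59099,
r · ln(z₂/z₀) = ln(z₁/z₀) ⇒ ln z₀ = (ln z₁ − r·ln z₂)/(1 − r)
ln z₀ = (2.63906 − 0.59099×4.13357) / 0.40901 = 0.4796
z₀ = exp(0.4796) = 1.615 ft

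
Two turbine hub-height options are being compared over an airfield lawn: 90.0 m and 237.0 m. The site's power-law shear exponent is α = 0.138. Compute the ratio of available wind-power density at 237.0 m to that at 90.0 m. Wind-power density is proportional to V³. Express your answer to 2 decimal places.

1.49

Speed ratio: V_B/V_A = (z_B/z_A)^α = (237.0/90.0)^0.138 = (2.6333)^0.138 = 1.14296
Power-density ratio: P_B/P_A = (V_B/V_A)³ = (1.14296)³ = 1.49310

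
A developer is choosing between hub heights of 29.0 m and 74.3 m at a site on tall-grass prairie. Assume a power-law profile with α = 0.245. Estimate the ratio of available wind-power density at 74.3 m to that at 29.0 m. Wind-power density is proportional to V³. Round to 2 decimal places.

Speed ratio: V_B/V_A = (z_B/z_A)^α = (74.3/29.0)^0.245 = (2.5621)^0.245 = 1.25923
Power-density ratio: P_B/P_A = (V_B/V_A)³ = (1.25923)³ = 1.99671

2.00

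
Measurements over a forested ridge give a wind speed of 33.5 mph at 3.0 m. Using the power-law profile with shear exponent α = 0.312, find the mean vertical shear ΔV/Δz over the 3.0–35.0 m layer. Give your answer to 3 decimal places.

1.206 mph/m

Power law: V₂ = V₁ · (z₂/z₁)^α = 33.5 × (11.6667)^0.312 = 72.0995 mph
ΔV/Δz = (72.0995 − 33.5)/(35.0 − 3.0) = 38.5995/32.0000 = 1.20623 mph/m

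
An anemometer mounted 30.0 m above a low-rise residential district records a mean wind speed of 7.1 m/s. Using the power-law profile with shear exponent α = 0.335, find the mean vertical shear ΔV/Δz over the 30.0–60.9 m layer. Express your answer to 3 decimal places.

0.062 m/s/m

Power law: V₂ = V₁ · (z₂/z₁)^α = 7.1 × (2.0300)^0.335 = 9.0006 m/s
ΔV/Δz = (9.0006 − 7.1)/(60.9 − 30.0) = 1.9006/30.9000 = 0.06151 m/s/m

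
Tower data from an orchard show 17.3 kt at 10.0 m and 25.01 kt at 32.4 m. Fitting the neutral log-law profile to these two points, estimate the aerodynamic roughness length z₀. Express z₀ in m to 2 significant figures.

z₀ ≈ 0.72 m

Log law: V(z) ∝ ln(z/z₀). With r = V₁/V₂ = 17.3/25.01 = 0.69172,
r · ln(z₂/z₀) = ln(z₁/z₀) ⇒ ln z₀ = (ln z₁ − r·ln z₂)/(1 − r)
ln z₀ = (2.30259 − 0.69172×3.47816) / 0.30828 = -0.3352
z₀ = exp(-0.3352) = 0.7152 m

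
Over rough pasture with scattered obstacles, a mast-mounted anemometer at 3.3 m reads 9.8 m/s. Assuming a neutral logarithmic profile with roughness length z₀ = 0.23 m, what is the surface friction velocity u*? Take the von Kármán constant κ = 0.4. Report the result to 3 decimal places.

Log law: V(z) = (u*/κ) · ln(z/z₀) ⇒ u* = κ · V / ln(z/z₀)
u* = 0.4 × 9.8 / ln(3.3/0.23) = 0.4 × 9.8 / 2.6636
   = 3.9200 / 2.6636 = 1.4717 m/s

u* ≈ 1.472 m/s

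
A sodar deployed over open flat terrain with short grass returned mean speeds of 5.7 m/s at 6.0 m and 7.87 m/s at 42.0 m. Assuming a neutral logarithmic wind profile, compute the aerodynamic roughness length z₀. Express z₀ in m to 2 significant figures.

z₀ ≈ 0.036 m

Log law: V(z) ∝ ln(z/z₀). With r = V₁/V₂ = 5.7/7.87 = 0.72427,
r · ln(z₂/z₀) = ln(z₁/z₀) ⇒ ln z₀ = (ln z₁ − r·ln z₂)/(1 − r)
ln z₀ = (1.79176 − 0.72427×3.73767) / 0.27573 = -3.3196
z₀ = exp(-3.3196) = 0.03617 m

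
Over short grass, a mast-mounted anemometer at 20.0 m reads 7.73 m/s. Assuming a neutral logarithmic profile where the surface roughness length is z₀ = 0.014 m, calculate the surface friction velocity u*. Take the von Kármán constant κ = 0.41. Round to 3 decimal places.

u* ≈ 0.436 m/s

Log law: V(z) = (u*/κ) · ln(z/z₀) ⇒ u* = κ · V / ln(z/z₀)
u* = 0.41 × 7.73 / ln(20.0/0.014) = 0.41 × 7.73 / 7.2644
   = 3.1693 / 7.2644 = 0.4363 m/s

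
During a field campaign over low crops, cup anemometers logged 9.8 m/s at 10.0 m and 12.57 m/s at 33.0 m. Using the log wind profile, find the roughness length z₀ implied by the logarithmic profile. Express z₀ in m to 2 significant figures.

Log law: V(z) ∝ ln(z/z₀). With r = V₁/V₂ = 9.8/12.57 = 0.77963,
r · ln(z₂/z₀) = ln(z₁/z₀) ⇒ ln z₀ = (ln z₁ − r·ln z₂)/(1 − r)
ln z₀ = (2.30259 − 0.77963×3.49651) / 0.22037 = -1.9214
z₀ = exp(-1.9214) = 0.1464 m

z₀ ≈ 0.15 m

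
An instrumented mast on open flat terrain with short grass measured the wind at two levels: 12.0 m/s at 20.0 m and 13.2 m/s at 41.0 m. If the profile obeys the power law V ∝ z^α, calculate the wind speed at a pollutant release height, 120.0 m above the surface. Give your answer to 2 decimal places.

15.22 m/s

First find α: α = ln(V₂/V₁)/ln(z₂/z₁) = ln(13.2/12.0)/ln(41.0/20.0) = 0.09531/0.71784 = 0.1328
Extrapolate from 41.0 m to 120.0 m: V₃ = 13.2 × (120.0/41.0)^0.1328 = 13.2 × 1.1533 = 15.2230 m/s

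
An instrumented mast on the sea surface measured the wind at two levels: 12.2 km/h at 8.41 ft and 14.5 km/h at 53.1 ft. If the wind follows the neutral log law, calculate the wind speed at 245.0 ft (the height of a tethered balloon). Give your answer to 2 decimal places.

16.41 km/h

Log law: V ∝ ln(z/z₀). From the pair, with r = V₁/V₂ = 0.84138,
ln z₀ = (ln z₁ − r·ln z₂)/(1 − r) = (2.1294 − 0.84138×3.9722)/0.15862 = -7.6452 → z₀ = 0.0004783 ft
V₃ = V₁ · ln(z₃/z₀)/ln(z₁/z₀) = 12.2 × 13.1465/9.7746 = 16.4085 km/h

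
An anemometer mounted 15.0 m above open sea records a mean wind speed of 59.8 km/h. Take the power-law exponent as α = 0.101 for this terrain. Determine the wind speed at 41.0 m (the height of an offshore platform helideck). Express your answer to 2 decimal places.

Power-law profile: V₂ = V₁ · (z₂/z₁)^α
V₂ = 59.8 × (41.0/15.0)^0.101 = 59.8 × (2.7333)^0.101
    = 59.8 × 1.1069 = 66.1922 km/h

66.19 km/h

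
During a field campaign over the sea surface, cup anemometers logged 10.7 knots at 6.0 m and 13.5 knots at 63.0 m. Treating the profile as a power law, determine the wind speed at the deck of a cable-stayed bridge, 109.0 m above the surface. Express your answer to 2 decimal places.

First find α: α = ln(V₂/V₁)/ln(z₂/z₁) = ln(13.5/10.7)/ln(63.0/6.0) = 0.23245/2.35138 = 0.0989
Extrapolate from 63.0 m to 109.0 m: V₃ = 13.5 × (109.0/63.0)^0.0989 = 13.5 × 1.0557 = 14.2518 knots

14.25 knots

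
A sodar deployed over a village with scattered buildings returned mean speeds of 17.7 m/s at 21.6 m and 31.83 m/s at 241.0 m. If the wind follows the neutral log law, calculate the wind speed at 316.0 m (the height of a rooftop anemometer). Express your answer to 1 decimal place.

Log law: V ∝ ln(z/z₀). From the pair, with r = V₁/V₂ = 0.55608,
ln z₀ = (ln z₁ − r·ln z₂)/(1 − r) = (3.0727 − 0.55608×5.4848)/0.44392 = 0.0512 → z₀ = 1.052 m
V₃ = V₁ · ln(z₃/z₀)/ln(z₁/z₀) = 17.7 × 5.7046/3.0215 = 33.4172 m/s

33.4 m/s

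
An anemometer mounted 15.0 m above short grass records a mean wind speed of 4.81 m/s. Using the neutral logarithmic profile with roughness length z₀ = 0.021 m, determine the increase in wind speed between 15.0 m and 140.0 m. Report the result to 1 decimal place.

1.6 m/s

Log law: V₂ = V₁ · ln(z₂/z₀)/ln(z₁/z₀) = 4.81 × 8.8049/6.5713 = 6.4449 m/s
ΔV = 6.4449 − 4.81 = 1.6349 m/s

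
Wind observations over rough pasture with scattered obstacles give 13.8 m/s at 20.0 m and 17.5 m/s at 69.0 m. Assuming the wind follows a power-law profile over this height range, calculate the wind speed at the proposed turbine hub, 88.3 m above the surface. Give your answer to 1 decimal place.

18.3 m/s

First find α: α = ln(V₂/V₁)/ln(z₂/z₁) = ln(17.5/13.8)/ln(69.0/20.0) = 0.23753/1.23837 = 0.1918
Extrapolate from 69.0 m to 88.3 m: V₃ = 17.5 × (88.3/69.0)^0.1918 = 17.5 × 1.0484 = 18.3478 m/s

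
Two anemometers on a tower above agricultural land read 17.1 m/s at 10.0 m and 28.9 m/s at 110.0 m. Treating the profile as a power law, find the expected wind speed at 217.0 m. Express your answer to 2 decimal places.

First find α: α = ln(V₂/V₁)/ln(z₂/z₁) = ln(28.9/17.1)/ln(110.0/10.0) = 0.52476/2.39790 = 0.2188
Extrapolate from 110.0 m to 217.0 m: V₃ = 28.9 × (217.0/110.0)^0.2188 = 28.9 × 1.1603 = 33.5329 m/s

33.53 m/s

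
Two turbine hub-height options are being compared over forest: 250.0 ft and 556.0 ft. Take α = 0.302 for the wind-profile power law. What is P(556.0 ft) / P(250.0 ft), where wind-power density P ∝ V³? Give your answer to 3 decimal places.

2.063

Speed ratio: V_B/V_A = (z_B/z_A)^α = (556.0/250.0)^0.302 = (2.2240)^0.302 = 1.27302
Power-density ratio: P_B/P_A = (V_B/V_A)³ = (1.27302)³ = 2.06302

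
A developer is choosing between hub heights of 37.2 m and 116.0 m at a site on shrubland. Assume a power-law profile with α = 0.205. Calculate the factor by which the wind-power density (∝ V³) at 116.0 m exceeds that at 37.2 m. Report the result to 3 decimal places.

Speed ratio: V_B/V_A = (z_B/z_A)^α = (116.0/37.2)^0.205 = (3.1183)^0.205 = 1.26256
Power-density ratio: P_B/P_A = (V_B/V_A)³ = (1.26256)³ = 2.01260

2.013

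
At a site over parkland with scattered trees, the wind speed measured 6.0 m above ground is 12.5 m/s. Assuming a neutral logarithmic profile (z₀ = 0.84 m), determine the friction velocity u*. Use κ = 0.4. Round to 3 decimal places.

Log law: V(z) = (u*/κ) · ln(z/z₀) ⇒ u* = κ · V / ln(z/z₀)
u* = 0.4 × 12.5 / ln(6.0/0.84) = 0.4 × 12.5 / 1.9661
   = 5.0000 / 1.9661 = 2.5431 m/s

u* ≈ 2.543 m/s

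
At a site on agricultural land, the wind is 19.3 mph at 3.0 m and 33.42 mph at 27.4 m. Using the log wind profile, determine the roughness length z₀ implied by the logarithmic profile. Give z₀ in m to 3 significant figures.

Log law: V(z) ∝ ln(z/z₀). With r = V₁/V₂ = 19.3/33.42 = 0.57750,
r · ln(z₂/z₀) = ln(z₁/z₀) ⇒ ln z₀ = (ln z₁ − r·ln z₂)/(1 − r)
ln z₀ = (1.09861 − 0.57750×3.31054) / 0.42250 = -1.9248
z₀ = exp(-1.9248) = 0.1459 m

z₀ ≈ 0.146 m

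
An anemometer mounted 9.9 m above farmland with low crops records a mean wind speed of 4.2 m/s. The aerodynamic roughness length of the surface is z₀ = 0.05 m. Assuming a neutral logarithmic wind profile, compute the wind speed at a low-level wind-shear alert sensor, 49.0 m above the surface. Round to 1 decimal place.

Log law: V(z) ∝ ln(z/z₀), so V₂/V₁ = ln(z₂/z₀) / ln(z₁/z₀).
ln(49.0/0.05) = 6.8876, ln(9.9/0.05) = 5.2883
V₂ = 4.2 × 6.8876/5.2883 = 4.2 × 1.3024 = 5.4702 m/s

5.5 m/s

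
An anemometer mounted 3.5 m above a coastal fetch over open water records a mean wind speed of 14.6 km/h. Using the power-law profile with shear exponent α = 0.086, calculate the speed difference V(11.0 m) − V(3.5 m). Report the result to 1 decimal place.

1.5 km/h

Power law: V₂ = V₁ · (z₂/z₁)^α = 14.6 × (3.1429)^0.086 = 16.1110 km/h
ΔV = 16.1110 − 14.6 = 1.5110 km/h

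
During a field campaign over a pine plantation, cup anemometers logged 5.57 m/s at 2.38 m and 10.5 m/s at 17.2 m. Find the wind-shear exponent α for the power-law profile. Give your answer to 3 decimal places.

Power law: V₂/V₁ = (z₂/z₁)^α ⇒ α = ln(V₂/V₁) / ln(z₂/z₁)
α = ln(10.5/5.57) / ln(17.2/2.38) = ln(1.8851) / ln(7.2269)
  = 0.63398 / 1.97781 = 0.32055

α ≈ 0.321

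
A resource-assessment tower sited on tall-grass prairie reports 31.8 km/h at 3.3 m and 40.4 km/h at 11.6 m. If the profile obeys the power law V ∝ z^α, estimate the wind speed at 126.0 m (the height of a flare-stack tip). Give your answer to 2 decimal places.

63.63 km/h

First find α: α = ln(V₂/V₁)/ln(z₂/z₁) = ln(40.4/31.8)/ln(11.6/3.3) = 0.23936/1.25708 = 0.1904
Extrapolate from 11.6 m to 126.0 m: V₃ = 40.4 × (126.0/11.6)^0.1904 = 40.4 × 1.5749 = 63.6255 km/h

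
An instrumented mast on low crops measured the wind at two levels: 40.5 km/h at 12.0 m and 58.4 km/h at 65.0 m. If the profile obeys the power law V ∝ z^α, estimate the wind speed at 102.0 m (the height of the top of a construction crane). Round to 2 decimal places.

64.39 km/h

First find α: α = ln(V₂/V₁)/ln(z₂/z₁) = ln(58.4/40.5)/ln(65.0/12.0) = 0.36601/1.68948 = 0.2166
Extrapolate from 65.0 m to 102.0 m: V₃ = 58.4 × (102.0/65.0)^0.2166 = 58.4 × 1.1025 = 64.3883 km/h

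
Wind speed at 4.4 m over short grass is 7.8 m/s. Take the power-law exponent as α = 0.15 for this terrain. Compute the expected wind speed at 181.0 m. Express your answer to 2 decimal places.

Power-law profile: V₂ = V₁ · (z₂/z₁)^α
V₂ = 7.8 × (181.0/4.4)^0.15 = 7.8 × (41.1364)^0.15
    = 7.8 × 1.7464 = 13.6216 m/s

13.62 m/s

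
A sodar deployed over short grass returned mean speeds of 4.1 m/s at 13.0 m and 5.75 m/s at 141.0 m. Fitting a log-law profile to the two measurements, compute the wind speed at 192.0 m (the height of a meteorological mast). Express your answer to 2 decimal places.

Log law: V ∝ ln(z/z₀). From the pair, with r = V₁/V₂ = 0.71304,
ln z₀ = (ln z₁ − r·ln z₂)/(1 − r) = (2.5649 − 0.71304×4.9488)/0.28696 = -3.3585 → z₀ = 0.03479 m
V₃ = V₁ · ln(z₃/z₀)/ln(z₁/z₀) = 4.1 × 8.6160/5.9234 = 5.9637 m/s

5.96 m/s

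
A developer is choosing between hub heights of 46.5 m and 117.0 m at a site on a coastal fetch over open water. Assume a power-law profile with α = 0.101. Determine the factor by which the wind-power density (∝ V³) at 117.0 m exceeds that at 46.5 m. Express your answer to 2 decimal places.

1.32

Speed ratio: V_B/V_A = (z_B/z_A)^α = (117.0/46.5)^0.101 = (2.5161)^0.101 = 1.09768
Power-density ratio: P_B/P_A = (V_B/V_A)³ = (1.09768)³ = 1.32258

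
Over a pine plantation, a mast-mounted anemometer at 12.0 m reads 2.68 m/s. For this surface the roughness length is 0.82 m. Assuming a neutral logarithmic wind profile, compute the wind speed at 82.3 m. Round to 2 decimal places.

Log law: V(z) ∝ ln(z/z₀), so V₂/V₁ = ln(z₂/z₀) / ln(z₁/z₀).
ln(82.3/0.82) = 4.6088, ln(12.0/0.82) = 2.6834
V₂ = 2.68 × 4.6088/2.6834 = 2.68 × 1.7176 = 4.6031 m/s

4.60 m/s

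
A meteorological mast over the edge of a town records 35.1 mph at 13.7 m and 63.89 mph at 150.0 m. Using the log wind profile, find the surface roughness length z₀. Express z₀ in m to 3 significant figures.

Log law: V(z) ∝ ln(z/z₀). With r = V₁/V₂ = 35.1/63.89 = 0.54938,
r · ln(z₂/z₀) = ln(z₁/z₀) ⇒ ln z₀ = (ln z₁ − r·ln z₂)/(1 − r)
ln z₀ = (2.61740 − 0.54938×5.01064) / 0.45062 = -0.3004
z₀ = exp(-0.3004) = 0.7405 m

z₀ ≈ 0.741 m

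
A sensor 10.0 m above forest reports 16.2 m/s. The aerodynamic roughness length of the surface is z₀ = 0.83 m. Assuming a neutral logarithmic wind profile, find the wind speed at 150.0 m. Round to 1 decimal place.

33.8 m/s

Log law: V(z) ∝ ln(z/z₀), so V₂/V₁ = ln(z₂/z₀) / ln(z₁/z₀).
ln(150.0/0.83) = 5.1970, ln(10.0/0.83) = 2.4889
V₂ = 16.2 × 5.1970/2.4889 = 16.2 × 2.0880 = 33.8263 m/s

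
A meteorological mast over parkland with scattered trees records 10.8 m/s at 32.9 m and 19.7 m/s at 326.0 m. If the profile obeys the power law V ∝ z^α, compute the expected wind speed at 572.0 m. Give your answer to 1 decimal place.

22.8 m/s

First find α: α = ln(V₂/V₁)/ln(z₂/z₁) = ln(19.7/10.8)/ln(326.0/32.9) = 0.60107/2.29342 = 0.2621
Extrapolate from 326.0 m to 572.0 m: V₃ = 19.7 × (572.0/326.0)^0.2621 = 19.7 × 1.1588 = 22.8277 m/s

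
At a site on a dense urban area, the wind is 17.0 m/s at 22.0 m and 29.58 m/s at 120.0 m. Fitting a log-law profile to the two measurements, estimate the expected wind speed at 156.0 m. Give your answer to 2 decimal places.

31.53 m/s

Log law: V ∝ ln(z/z₀). From the pair, with r = V₁/V₂ = 0.57471,
ln z₀ = (ln z₁ − r·ln z₂)/(1 − r) = (3.0910 − 0.57471×4.7875)/0.42529 = 0.7985 → z₀ = 2.222 m
V₃ = V₁ · ln(z₃/z₀)/ln(z₁/z₀) = 17.0 × 4.2513/2.2925 = 31.5256 m/s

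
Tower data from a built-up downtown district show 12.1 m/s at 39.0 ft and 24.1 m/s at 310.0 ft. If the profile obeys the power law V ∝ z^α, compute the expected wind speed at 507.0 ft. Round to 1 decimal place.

28.4 m/s

First find α: α = ln(V₂/V₁)/ln(z₂/z₁) = ln(24.1/12.1)/ln(310.0/39.0) = 0.68901/2.07301 = 0.3324
Extrapolate from 310.0 ft to 507.0 ft: V₃ = 24.1 × (507.0/310.0)^0.3324 = 24.1 × 1.1776 = 28.3809 m/s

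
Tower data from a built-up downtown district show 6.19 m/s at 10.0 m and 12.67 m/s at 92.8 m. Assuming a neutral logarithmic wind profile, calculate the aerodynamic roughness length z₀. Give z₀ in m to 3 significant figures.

z₀ ≈ 1.19 m

Log law: V(z) ∝ ln(z/z₀). With r = V₁/V₂ = 6.19/12.67 = 0.48856,
r · ln(z₂/z₀) = ln(z₁/z₀) ⇒ ln z₀ = (ln z₁ − r·ln z₂)/(1 − r)
ln z₀ = (2.30259 − 0.48856×4.53045) / 0.51144 = 0.1744
z₀ = exp(0.1744) = 1.191 m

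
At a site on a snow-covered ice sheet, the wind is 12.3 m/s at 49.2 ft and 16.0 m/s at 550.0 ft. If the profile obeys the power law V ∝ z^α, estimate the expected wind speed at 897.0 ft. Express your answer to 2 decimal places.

16.88 m/s

First find α: α = ln(V₂/V₁)/ln(z₂/z₁) = ln(16.0/12.3)/ln(550.0/49.2) = 0.26299/2.41402 = 0.1089
Extrapolate from 550.0 ft to 897.0 ft: V₃ = 16.0 × (897.0/550.0)^0.1089 = 16.0 × 1.0547 = 16.8757 m/s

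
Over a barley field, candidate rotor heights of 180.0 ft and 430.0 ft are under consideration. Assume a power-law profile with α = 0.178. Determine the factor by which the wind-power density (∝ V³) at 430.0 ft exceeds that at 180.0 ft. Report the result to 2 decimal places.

1.59

Speed ratio: V_B/V_A = (z_B/z_A)^α = (430.0/180.0)^0.178 = (2.3889)^0.178 = 1.16767
Power-density ratio: P_B/P_A = (V_B/V_A)³ = (1.16767)³ = 1.59205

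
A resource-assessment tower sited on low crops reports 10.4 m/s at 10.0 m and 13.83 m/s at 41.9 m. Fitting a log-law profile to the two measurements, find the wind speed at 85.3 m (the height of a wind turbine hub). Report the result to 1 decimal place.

Log law: V ∝ ln(z/z₀). From the pair, with r = V₁/V₂ = 0.75199,
ln z₀ = (ln z₁ − r·ln z₂)/(1 − r) = (2.3026 − 0.75199×3.7353)/0.24801 = -2.0415 → z₀ = 0.1298 m
V₃ = V₁ · ln(z₃/z₀)/ln(z₁/z₀) = 10.4 × 6.4876/4.3440 = 15.5319 m/s

15.5 m/s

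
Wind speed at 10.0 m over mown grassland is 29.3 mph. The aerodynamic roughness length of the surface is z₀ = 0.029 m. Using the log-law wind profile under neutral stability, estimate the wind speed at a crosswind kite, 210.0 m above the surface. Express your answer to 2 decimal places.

44.57 mph

Log law: V(z) ∝ ln(z/z₀), so V₂/V₁ = ln(z₂/z₀) / ln(z₁/z₀).
ln(210.0/0.029) = 8.8876, ln(10.0/0.029) = 5.8430
V₂ = 29.3 × 8.8876/5.8430 = 29.3 × 1.5211 = 44.5668 mph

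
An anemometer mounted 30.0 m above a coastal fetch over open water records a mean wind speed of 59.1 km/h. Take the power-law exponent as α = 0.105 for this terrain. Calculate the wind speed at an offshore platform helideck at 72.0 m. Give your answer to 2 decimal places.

64.79 km/h

Power-law profile: V₂ = V₁ · (z₂/z₁)^α
V₂ = 59.1 × (72.0/30.0)^0.105 = 59.1 × (2.4000)^0.105
    = 59.1 × 1.0963 = 64.7903 km/h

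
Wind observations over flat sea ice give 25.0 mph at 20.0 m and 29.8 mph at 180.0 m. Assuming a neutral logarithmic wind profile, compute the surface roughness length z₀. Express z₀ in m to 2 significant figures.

Log law: V(z) ∝ ln(z/z₀). With r = V₁/V₂ = 25.0/29.8 = 0.83893,
r · ln(z₂/z₀) = ln(z₁/z₀) ⇒ ln z₀ = (ln z₁ − r·ln z₂)/(1 − r)
ln z₀ = (2.99573 − 0.83893×5.19296) / 0.16107 = -8.4481
z₀ = exp(-8.4481) = 0.0002143 m

z₀ ≈ 0.00021 m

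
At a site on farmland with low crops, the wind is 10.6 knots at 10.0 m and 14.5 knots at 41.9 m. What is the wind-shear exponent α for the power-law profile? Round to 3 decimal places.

α ≈ 0.219

Power law: V₂/V₁ = (z₂/z₁)^α ⇒ α = ln(V₂/V₁) / ln(z₂/z₁)
α = ln(14.5/10.6) / ln(41.9/10.0) = ln(1.3679) / ln(4.1900)
  = 0.31329 / 1.43270 = 0.21867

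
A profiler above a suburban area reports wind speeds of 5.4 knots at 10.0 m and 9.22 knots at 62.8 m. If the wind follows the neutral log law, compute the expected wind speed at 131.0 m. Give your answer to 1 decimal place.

10.7 knots

Log law: V ∝ ln(z/z₀). From the pair, with r = V₁/V₂ = 0.58568,
ln z₀ = (ln z₁ − r·ln z₂)/(1 − r) = (2.3026 − 0.58568×4.1400)/0.41432 = -0.2947 → z₀ = 0.7447 m
V₃ = V₁ · ln(z₃/z₀)/ln(z₁/z₀) = 5.4 × 5.1699/2.5973 = 10.7486 knots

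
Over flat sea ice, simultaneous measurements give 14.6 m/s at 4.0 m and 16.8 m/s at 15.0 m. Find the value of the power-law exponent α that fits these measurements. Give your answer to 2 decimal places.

Power law: V₂/V₁ = (z₂/z₁)^α ⇒ α = ln(V₂/V₁) / ln(z₂/z₁)
α = ln(16.8/14.6) / ln(15.0/4.0) = ln(1.1507) / ln(3.7500)
  = 0.14036 / 1.32176 = 0.10619

α ≈ 0.11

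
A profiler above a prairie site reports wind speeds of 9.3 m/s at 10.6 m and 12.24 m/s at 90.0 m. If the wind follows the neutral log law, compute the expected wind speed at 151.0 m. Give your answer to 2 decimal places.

12.95 m/s

Log law: V ∝ ln(z/z₀). From the pair, with r = V₁/V₂ = 0.75980,
ln z₀ = (ln z₁ − r·ln z₂)/(1 − r) = (2.3609 − 0.75980×4.4998)/0.24020 = -4.4052 → z₀ = 0.01221 m
V₃ = V₁ · ln(z₃/z₀)/ln(z₁/z₀) = 9.3 × 9.4225/6.7661 = 12.9513 m/s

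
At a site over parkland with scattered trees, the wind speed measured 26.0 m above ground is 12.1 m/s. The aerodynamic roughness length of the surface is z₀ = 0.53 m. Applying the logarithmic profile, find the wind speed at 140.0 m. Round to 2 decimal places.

17.33 m/s

Log law: V(z) ∝ ln(z/z₀), so V₂/V₁ = ln(z₂/z₀) / ln(z₁/z₀).
ln(140.0/0.53) = 5.5765, ln(26.0/0.53) = 3.8930
V₂ = 12.1 × 5.5765/3.8930 = 12.1 × 1.4325 = 17.3327 m/s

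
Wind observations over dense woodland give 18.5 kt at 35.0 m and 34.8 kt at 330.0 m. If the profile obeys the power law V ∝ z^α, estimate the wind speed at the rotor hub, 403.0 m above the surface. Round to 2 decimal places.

36.81 kt

First find α: α = ln(V₂/V₁)/ln(z₂/z₁) = ln(34.8/18.5)/ln(330.0/35.0) = 0.63185/2.24374 = 0.2816
Extrapolate from 330.0 m to 403.0 m: V₃ = 34.8 × (403.0/330.0)^0.2816 = 34.8 × 1.0579 = 36.8146 kt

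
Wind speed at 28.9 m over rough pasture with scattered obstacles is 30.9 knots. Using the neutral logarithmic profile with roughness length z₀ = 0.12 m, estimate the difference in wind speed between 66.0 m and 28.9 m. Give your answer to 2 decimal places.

4.65 knots

Log law: V₂ = V₁ · ln(z₂/z₀)/ln(z₁/z₀) = 30.9 × 6.3099/5.4841 = 35.5530 knots
ΔV = 35.5530 − 30.9 = 4.6530 knots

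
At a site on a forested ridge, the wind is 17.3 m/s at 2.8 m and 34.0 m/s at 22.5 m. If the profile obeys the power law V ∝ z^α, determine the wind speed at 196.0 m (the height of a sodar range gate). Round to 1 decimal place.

First find α: α = ln(V₂/V₁)/ln(z₂/z₁) = ln(34.0/17.3)/ln(22.5/2.8) = 0.67565/2.08390 = 0.3242
Extrapolate from 22.5 m to 196.0 m: V₃ = 34.0 × (196.0/22.5)^0.3242 = 34.0 × 2.0174 = 68.5923 m/s

68.6 m/s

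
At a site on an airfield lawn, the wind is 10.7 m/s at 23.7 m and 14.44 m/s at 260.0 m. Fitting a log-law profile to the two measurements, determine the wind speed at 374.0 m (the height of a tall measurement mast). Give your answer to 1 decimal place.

Log law: V ∝ ln(z/z₀). From the pair, with r = V₁/V₂ = 0.74100,
ln z₀ = (ln z₁ − r·ln z₂)/(1 − r) = (3.1655 − 0.74100×5.5607)/0.25900 = -3.6871 → z₀ = 0.02504 m
V₃ = V₁ · ln(z₃/z₀)/ln(z₁/z₀) = 10.7 × 9.6114/6.8526 = 15.0077 m/s

15.0 m/s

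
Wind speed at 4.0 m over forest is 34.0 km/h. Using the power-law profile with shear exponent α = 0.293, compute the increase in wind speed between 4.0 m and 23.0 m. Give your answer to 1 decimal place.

22.8 km/h

Power law: V₂ = V₁ · (z₂/z₁)^α = 34.0 × (5.7500)^0.293 = 56.7625 km/h
ΔV = 56.7625 − 34.0 = 22.7625 km/h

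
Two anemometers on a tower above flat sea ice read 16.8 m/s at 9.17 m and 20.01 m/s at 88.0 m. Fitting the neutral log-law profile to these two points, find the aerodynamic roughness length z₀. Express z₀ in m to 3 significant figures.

Log law: V(z) ∝ ln(z/z₀). With r = V₁/V₂ = 16.8/20.01 = 0.83958,
r · ln(z₂/z₀) = ln(z₁/z₀) ⇒ ln z₀ = (ln z₁ − r·ln z₂)/(1 − r)
ln z₀ = (2.21594 − 0.83958×4.47734) / 0.16042 = -9.6194
z₀ = exp(-9.6194) = 0.00006643 m

z₀ ≈ 0.0000664 m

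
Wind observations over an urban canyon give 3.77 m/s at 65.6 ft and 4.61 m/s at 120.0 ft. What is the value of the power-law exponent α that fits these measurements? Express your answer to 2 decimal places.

α ≈ 0.33

Power law: V₂/V₁ = (z₂/z₁)^α ⇒ α = ln(V₂/V₁) / ln(z₂/z₁)
α = ln(4.61/3.77) / ln(120.0/65.6) = ln(1.2228) / ln(1.8293)
  = 0.20115 / 0.60392 = 0.33308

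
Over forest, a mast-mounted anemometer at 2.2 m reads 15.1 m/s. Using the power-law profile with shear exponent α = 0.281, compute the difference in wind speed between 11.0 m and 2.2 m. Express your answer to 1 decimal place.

Power law: V₂ = V₁ · (z₂/z₁)^α = 15.1 × (5.0000)^0.281 = 23.7349 m/s
ΔV = 23.7349 − 15.1 = 8.6349 m/s

8.6 m/s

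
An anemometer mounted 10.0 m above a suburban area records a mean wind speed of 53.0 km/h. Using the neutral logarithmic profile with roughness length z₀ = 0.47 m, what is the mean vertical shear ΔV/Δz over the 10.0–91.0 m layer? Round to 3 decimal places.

Log law: V₂ = V₁ · ln(z₂/z₀)/ln(z₁/z₀) = 53.0 × 5.2659/3.0576 = 91.2778 km/h
ΔV/Δz = (91.2778 − 53.0)/(91.0 − 10.0) = 38.2778/81.0000 = 0.47257 km/h/m

0.473 km/h/m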